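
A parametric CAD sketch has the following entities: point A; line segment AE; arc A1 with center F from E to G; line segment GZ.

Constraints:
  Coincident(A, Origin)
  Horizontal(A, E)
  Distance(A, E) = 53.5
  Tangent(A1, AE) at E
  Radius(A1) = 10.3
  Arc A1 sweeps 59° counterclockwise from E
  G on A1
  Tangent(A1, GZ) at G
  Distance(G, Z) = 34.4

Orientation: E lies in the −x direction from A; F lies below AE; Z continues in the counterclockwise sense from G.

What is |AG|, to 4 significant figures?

62.53

Since A1 is tangent to AE there, FE ⟂ AE, so F = E + (0, -10.3) = (-53.50, -10.30). On A1, E sits at bearing 90° from F; a 59° counterclockwise sweep puts G at bearing 149°, so G = F + 10.3·(cos 149°, sin 149°) = (-62.33, -4.995). Then |AG| = |G − A| = 62.53.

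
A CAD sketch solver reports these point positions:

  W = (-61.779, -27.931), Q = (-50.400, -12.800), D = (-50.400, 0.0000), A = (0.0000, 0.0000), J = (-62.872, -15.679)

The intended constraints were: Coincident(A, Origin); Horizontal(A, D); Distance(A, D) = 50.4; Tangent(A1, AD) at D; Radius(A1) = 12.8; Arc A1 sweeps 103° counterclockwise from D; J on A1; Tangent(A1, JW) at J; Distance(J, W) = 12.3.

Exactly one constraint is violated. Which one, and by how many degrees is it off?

Tangent(A1, JW) at J — off by 7.90°.

A = (0.00, 0.00) ✓; A.y = 0.00, D.y = 0.00 ✓; |AD| = 50.40 ✓; ∠(QD, DA) = 90.00° ✓; |QD| = 12.80 ✓; bearing(Q→J) − bearing(Q→D) = 103.0° ✓; |QJ| = 12.80 ✓; ∠(QJ, JW) = 97.90° ✗; |JW| = 12.30 ✓.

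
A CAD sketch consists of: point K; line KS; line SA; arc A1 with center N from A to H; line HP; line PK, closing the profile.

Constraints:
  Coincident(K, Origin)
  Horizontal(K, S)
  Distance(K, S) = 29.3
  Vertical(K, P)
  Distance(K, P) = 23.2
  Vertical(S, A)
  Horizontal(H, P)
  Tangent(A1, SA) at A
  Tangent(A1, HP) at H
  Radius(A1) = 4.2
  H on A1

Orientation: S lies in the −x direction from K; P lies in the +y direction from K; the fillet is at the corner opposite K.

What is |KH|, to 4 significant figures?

34.18

The virtual corner opposite K is at (-29.30, 23.20). Tangency of A1 to SA means the radius NA is perpendicular to SA and the tangent condition forces NH to be normal to HP, with radius 4.2, so the center N sits 4.2 in from both sides at N = (-25.10, 19.00). That places the tangent points at A = (-29.30, 19.00) on SA and H = (-25.10, 23.20) on HP. Then |KH| = |H − K| = 34.18.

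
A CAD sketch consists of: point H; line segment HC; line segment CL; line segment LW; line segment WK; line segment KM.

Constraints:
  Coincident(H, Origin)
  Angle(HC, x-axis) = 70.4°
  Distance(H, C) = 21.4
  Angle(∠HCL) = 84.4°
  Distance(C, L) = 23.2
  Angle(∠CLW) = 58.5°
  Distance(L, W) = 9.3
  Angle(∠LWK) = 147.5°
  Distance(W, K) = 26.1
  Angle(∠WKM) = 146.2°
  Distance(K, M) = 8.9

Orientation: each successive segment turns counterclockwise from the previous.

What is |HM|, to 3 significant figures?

16.3

∠LWK = 147.5° gives WK at -40.0° from the x-axis; with |WK| = 26.1, K = (7.46, 0.126). ∠WKM = 146.2° gives KM at -6.20° from the x-axis; with |KM| = 8.9, M = (16.3, -0.835). Then |HM| = |M − H| = 16.3.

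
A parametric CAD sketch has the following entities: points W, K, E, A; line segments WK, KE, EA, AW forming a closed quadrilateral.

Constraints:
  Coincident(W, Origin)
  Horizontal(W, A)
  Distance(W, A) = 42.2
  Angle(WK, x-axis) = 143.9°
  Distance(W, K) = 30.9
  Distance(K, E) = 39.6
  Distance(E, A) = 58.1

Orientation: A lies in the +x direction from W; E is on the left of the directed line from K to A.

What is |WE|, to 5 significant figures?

44.654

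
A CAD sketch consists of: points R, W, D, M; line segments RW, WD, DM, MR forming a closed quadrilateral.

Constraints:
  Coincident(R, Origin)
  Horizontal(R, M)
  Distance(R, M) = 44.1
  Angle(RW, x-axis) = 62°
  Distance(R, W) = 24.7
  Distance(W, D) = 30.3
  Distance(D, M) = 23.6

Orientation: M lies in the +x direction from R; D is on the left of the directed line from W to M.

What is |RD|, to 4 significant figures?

47.99

Checks: |RM| = 44.10 ✓; |RW| = 24.70 ✓; |WD| = 30.30 ✓; |DM| = 23.60 ✓.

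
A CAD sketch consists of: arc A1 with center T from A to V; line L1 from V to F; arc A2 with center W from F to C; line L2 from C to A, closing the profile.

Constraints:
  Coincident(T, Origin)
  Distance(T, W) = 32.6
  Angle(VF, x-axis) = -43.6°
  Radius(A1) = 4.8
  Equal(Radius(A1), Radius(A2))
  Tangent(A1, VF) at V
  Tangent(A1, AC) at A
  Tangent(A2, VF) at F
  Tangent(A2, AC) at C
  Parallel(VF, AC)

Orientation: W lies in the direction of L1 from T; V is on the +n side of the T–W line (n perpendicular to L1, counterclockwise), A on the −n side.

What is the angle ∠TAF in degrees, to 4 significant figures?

73.59°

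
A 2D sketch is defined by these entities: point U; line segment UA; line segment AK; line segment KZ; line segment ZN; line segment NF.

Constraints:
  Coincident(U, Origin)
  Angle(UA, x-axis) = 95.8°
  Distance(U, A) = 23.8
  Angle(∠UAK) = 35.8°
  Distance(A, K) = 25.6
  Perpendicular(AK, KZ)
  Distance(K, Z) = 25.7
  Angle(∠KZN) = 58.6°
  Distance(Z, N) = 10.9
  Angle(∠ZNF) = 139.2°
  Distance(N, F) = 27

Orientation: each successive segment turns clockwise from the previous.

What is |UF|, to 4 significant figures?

22.61

∠KZN = 58.6° gives ZN at 100.2° from the x-axis; with |ZN| = 10.9, N = (-6.557, -1.801). ∠ZNF = 139.2° gives NF at 59.40° from the x-axis; with |NF| = 27.0, F = (7.187, 21.44). Then |UF| = |F − U| = 22.61.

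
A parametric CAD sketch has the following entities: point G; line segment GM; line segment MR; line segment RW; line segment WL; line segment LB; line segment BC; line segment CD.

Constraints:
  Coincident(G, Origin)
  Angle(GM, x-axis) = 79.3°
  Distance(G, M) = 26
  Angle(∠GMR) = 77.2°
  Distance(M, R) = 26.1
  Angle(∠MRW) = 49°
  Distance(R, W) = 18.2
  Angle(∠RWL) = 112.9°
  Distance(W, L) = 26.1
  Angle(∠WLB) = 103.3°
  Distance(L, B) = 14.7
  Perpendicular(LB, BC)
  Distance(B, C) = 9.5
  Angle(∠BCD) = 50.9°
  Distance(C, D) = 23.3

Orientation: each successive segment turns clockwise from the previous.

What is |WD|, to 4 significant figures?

30.71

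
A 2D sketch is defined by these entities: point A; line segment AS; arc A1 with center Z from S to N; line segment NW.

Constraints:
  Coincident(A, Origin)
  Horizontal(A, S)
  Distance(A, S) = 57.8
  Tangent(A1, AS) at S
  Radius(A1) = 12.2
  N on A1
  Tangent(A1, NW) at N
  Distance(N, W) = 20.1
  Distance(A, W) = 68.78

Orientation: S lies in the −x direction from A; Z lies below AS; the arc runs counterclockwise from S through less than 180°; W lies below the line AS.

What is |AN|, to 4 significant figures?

70.83

Checks: |ZN| = 12.20 ✓; ∠(ZN, NW) = 90.00° ✓; |NW| = 20.10 ✓; |AW| = 68.78 ✓.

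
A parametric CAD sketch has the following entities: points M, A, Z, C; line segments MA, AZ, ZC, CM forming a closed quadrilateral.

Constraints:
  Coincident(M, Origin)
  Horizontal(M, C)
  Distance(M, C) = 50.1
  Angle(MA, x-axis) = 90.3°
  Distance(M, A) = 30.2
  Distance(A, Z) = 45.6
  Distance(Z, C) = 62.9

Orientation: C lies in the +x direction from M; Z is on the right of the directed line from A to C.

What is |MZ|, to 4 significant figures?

17.97

Checks: |AZ| = 45.60 ✓; |ZC| = 62.90 ✓.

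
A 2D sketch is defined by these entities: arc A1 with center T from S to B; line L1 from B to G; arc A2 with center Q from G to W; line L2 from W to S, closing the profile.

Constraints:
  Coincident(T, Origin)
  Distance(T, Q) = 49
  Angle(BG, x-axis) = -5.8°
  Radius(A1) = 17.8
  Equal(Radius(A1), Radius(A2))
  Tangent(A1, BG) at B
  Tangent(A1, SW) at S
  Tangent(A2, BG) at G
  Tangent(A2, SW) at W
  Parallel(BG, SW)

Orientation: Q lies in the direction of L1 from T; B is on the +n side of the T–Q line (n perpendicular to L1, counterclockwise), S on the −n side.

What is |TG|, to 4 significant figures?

52.13

The slot axis is L1's direction at -5.8°, so u = (cos -5.8°, sin -5.8°) = (0.9949, -0.1011) and n = (−sin -5.8°, cos -5.8°) = (0.1011, 0.9949). T is at the origin and Q lies 49.0 along u from T, so Q = 49.0·u = (48.75, -4.952). Tangency of A1 to both parallel lines with radius 17.8 puts B and S at T ± 17.8·n: B = (1.799, 17.71), S = (-1.799, -17.71). Equal radii place G and W the same way about Q: G = Q + 17.8·n = (50.55, 12.76), W = Q − 17.8·n = (46.95, -22.66). Then |TG| = |G − T| = 52.13.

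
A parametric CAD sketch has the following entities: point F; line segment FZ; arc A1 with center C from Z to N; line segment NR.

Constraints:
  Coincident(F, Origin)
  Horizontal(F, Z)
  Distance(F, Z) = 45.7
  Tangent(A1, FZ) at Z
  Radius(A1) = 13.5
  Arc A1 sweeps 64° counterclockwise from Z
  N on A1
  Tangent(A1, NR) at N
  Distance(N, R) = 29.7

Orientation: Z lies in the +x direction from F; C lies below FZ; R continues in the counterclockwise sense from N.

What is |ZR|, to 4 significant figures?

42.52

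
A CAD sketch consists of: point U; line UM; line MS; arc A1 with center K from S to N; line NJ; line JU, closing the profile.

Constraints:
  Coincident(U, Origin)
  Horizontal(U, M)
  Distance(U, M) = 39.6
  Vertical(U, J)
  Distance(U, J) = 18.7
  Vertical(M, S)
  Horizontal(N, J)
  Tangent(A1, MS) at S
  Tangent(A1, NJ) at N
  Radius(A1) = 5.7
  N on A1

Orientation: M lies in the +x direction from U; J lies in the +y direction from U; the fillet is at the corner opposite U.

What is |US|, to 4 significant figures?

41.68

The virtual corner opposite U is at (39.60, 18.70). Since A1 is tangent to MS there, KS ⟂ MS and A1 meets NJ tangentially, so KN is at right angles to NJ, with radius 5.7, so the center K sits 5.7 in from both sides at K = (33.90, 13.00). That places the tangent points at S = (39.60, 13.00) on MS and N = (33.90, 18.70) on NJ. Then |US| = |S − U| = 41.68.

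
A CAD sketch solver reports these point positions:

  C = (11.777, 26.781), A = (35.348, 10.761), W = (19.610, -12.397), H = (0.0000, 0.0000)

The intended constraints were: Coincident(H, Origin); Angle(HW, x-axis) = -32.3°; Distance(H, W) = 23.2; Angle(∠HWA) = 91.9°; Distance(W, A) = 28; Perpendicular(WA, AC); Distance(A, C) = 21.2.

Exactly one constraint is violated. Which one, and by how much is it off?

Distance(A, C) = 21.2 — off by 7.30.

H = (0.00, 0.00) ✓; HW at -32.30° ✓; |HW| = 23.20 ✓; ∠HWA = 91.90° ✓; |WA| = 28.00 ✓; ∠(WA, AC) = 90.00° ✓; |AC| = 28.50 ✗.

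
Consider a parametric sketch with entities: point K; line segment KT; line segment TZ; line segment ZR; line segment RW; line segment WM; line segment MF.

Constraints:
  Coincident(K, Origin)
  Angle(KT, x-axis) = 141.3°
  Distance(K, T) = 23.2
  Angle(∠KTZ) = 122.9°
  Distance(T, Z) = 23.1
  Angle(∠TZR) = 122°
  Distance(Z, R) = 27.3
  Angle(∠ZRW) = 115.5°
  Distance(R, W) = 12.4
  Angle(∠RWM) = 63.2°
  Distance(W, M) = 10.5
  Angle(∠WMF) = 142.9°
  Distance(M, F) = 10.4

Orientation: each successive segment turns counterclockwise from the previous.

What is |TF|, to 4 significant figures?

30.27

K is at the origin; KT runs at 141.3° with length 23.2, so T = (-18.11, 14.51). ∠KTZ = 122.9° gives TZ at -161.6° from the x-axis; with |TZ| = 23.1, Z = (-40.03, 7.214). ∠TZR = 122.0° gives ZR at -103.6° from the x-axis; with |ZR| = 27.3, R = (-46.44, -19.32). ∠ZRW = 115.5° gives RW at -39.10° from the x-axis; with |RW| = 12.4, W = (-36.82, -27.14). ∠RWM = 63.2° gives WM at 77.70° from the x-axis; with |WM| = 10.5, M = (-34.58, -16.88). ∠WMF = 142.9° gives MF at 114.8° from the x-axis; with |MF| = 10.4, F = (-38.95, -7.441). Then |TF| = |F − T| = 30.27.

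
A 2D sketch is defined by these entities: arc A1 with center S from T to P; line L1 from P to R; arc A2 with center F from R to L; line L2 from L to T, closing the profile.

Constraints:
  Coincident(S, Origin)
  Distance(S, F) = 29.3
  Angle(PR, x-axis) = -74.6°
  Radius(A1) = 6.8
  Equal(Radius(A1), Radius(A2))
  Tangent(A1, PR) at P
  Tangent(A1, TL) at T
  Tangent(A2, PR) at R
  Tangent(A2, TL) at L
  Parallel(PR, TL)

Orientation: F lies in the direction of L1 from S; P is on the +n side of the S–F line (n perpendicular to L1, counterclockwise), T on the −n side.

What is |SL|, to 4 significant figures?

30.08

The slot axis is L1's direction at -74.6°, so u = (cos -74.6°, sin -74.6°) = (0.2656, -0.9641) and n = (−sin -74.6°, cos -74.6°) = (0.9641, 0.2656). S is at the origin and F lies 29.3 along u from S, so F = 29.3·u = (7.781, -28.25). Tangency of A1 to both parallel lines with radius 6.8 puts P and T at S ± 6.8·n: P = (6.556, 1.806), T = (-6.556, -1.806). Equal radii place R and L the same way about F: R = F + 6.8·n = (14.34, -26.44), L = F − 6.8·n = (1.225, -30.05). Then |SL| = |L − S| = 30.08.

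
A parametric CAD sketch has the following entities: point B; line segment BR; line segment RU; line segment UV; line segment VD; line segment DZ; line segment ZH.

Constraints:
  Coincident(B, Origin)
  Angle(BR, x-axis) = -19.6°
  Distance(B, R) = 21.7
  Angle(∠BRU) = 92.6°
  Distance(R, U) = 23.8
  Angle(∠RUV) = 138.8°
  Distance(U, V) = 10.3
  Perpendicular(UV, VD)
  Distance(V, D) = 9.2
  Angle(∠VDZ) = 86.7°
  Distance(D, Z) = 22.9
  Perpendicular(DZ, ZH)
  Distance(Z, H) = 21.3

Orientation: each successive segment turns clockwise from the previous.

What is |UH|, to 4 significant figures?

17.54

∠VDZ = 86.7° gives DZ at 28.50° from the x-axis; with |DZ| = 22.9, Z = (20.01, -16.72). DZ ⟂ ZH, so ZH runs at -61.50°; with |ZH| = 21.3, H = (30.17, -35.44). Then |UH| = |H − U| = 17.54.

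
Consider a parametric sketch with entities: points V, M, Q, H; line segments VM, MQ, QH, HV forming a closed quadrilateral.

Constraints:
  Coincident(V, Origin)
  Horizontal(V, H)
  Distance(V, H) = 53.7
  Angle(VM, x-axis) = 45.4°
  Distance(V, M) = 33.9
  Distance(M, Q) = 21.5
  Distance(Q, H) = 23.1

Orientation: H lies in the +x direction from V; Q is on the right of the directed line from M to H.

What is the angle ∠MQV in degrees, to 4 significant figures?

77.76°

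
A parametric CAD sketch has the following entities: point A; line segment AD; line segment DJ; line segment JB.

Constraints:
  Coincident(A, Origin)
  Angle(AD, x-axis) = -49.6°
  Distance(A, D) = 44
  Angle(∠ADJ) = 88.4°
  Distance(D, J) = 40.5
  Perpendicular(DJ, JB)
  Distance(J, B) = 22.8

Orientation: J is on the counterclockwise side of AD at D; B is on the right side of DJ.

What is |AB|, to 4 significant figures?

77.47

∠ADJ = 88.4°, so DJ runs at -49.6° + (180° − 88.4°) = 42.00° from the x-axis; with |DJ| = 40.5, J = D + 40.5·(cos 42.00°, sin 42.00°) = (58.61, -6.408). The perpendicularity gives JB at right angles to DJ; with |JB| = 22.8 on the right of DJ, B = J + 22.8·(0.6691, -0.7431) = (73.87, -23.35). Then |AB| = |B − A| = 77.47.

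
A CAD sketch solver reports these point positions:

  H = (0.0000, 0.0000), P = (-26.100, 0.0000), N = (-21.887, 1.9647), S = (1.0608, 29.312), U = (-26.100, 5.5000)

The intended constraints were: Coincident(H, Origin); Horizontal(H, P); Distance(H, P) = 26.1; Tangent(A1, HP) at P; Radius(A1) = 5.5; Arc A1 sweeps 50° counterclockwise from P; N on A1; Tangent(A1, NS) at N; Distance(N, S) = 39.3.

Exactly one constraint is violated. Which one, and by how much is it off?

Distance(N, S) = 39.3 — off by 3.60.

H = (0.00, 0.00) ✓; H.y = 0.00, P.y = 0.00 ✓; |HP| = 26.10 ✓; ∠(UP, PH) = 90.00° ✓; |UP| = 5.500 ✓; bearing(U→N) − bearing(U→P) = 50.00° ✓; |UN| = 5.500 ✓; ∠(UN, NS) = 90.00° ✓; |NS| = 35.70 ✗.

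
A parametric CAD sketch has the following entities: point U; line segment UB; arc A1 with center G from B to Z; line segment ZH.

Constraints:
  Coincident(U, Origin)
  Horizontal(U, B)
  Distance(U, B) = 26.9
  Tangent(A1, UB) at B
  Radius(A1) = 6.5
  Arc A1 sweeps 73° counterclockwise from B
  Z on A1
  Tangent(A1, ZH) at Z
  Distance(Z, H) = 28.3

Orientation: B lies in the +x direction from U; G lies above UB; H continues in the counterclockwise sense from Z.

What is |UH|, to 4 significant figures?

52.11

On A1, B sits at bearing -90° from G; a 73° counterclockwise sweep puts Z at bearing -17°, so Z = G + 6.5·(cos -17°, sin -17°) = (33.12, 4.600). Tangency of A1 to ZH means the radius GZ is perpendicular to ZH, so ZH runs along (−sin -17°, cos -17°); with |ZH| = 28.3, H = (41.39, 31.66). Then |UH| = |H − U| = 52.11.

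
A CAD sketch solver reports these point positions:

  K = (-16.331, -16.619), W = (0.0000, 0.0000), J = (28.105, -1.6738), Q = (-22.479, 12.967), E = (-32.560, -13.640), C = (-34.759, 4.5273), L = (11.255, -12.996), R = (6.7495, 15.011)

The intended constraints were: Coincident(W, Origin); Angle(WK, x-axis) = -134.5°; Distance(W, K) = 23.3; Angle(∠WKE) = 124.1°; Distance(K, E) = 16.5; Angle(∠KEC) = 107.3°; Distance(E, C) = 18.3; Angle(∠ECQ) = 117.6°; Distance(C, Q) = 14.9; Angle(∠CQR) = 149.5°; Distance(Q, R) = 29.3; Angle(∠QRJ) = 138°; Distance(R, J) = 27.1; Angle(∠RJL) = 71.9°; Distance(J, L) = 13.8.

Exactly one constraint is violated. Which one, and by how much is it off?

Distance(J, L) = 13.8 — off by 6.50.

W = (0.00, 0.00) ✓; WK at -134.5° ✓; |WK| = 23.30 ✓; ∠WKE = 124.1° ✓; |KE| = 16.50 ✓; ∠KEC = 107.3° ✓; |EC| = 18.30 ✓; ∠ECQ = 117.6° ✓; |CQ| = 14.90 ✓; ∠CQR = 149.5° ✓; |QR| = 29.30 ✓; ∠QRJ = 138.0° ✓; |RJ| = 27.10 ✓; ∠RJL = 71.90° ✓; |JL| = 20.30 ✗.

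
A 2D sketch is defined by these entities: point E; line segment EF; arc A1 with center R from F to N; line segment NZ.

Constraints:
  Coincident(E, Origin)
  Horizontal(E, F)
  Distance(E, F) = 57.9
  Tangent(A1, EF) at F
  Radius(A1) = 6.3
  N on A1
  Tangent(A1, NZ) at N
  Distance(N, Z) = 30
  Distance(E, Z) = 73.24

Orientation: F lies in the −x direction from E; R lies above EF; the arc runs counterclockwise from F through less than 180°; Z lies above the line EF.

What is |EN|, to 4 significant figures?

52.80

Checks: |RN| = 6.300 ✓; ∠(RN, NZ) = 90.00° ✓; |NZ| = 30.00 ✓; |EZ| = 73.24 ✓.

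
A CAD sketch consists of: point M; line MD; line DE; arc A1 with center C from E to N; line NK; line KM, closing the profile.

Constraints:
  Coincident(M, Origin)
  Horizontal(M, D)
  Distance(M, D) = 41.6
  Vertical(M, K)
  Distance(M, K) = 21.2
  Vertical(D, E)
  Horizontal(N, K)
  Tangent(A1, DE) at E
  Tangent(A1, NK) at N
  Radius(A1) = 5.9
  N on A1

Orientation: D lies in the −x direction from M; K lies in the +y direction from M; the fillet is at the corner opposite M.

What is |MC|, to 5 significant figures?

38.840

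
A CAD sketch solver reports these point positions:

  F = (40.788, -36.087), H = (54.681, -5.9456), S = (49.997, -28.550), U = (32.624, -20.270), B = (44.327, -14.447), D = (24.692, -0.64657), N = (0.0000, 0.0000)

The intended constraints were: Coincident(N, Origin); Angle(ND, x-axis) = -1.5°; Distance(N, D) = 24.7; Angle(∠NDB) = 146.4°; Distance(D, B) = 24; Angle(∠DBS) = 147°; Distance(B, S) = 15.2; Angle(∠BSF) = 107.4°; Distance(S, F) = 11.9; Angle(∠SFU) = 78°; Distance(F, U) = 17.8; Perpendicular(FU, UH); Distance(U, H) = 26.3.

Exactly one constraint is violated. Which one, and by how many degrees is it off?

Perpendicular(FU, UH) — off by 5.70°.

N = (0.00, 0.00) ✓; ND at -1.500° ✓; |ND| = 24.70 ✓; ∠NDB = 146.4° ✓; |DB| = 24.00 ✓; ∠DBS = 147.0° ✓; |BS| = 15.20 ✓; ∠BSF = 107.4° ✓; |SF| = 11.90 ✓; ∠SFU = 78.00° ✓; |FU| = 17.80 ✓; ∠(FU, UH) = 84.30° ✗; |UH| = 26.30 ✓.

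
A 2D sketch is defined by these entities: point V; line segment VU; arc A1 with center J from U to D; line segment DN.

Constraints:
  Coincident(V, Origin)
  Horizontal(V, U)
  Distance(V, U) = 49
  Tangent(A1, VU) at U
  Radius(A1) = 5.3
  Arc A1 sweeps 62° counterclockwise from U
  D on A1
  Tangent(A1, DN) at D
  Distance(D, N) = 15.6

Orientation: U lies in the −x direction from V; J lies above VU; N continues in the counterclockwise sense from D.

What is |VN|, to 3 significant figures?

40.5

V is at the origin; V and U share the same y with |VU| = 49.0 and U on the −x side, so U = (-49.0, 0.00). A1 meets VU tangentially, so JU is at right angles to VU, so J = U + (0, 5.3) = (-49.0, 5.30). On A1, U sits at bearing -90° from J; a 62° counterclockwise sweep puts D at bearing -28°, so D = J + 5.3·(cos -28°, sin -28°) = (-44.3, 2.81). Tangency of A1 to DN means the radius JD is perpendicular to DN, so DN runs along (−sin -28°, cos -28°); with |DN| = 15.6, N = (-37.0, 16.6). Then |VN| = |N − V| = 40.5.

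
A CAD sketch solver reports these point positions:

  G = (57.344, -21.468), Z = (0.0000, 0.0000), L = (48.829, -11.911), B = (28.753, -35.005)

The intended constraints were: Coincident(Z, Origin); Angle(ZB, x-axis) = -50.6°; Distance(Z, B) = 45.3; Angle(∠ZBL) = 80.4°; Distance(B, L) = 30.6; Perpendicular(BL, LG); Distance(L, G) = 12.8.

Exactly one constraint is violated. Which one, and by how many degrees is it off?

Perpendicular(BL, LG) — off by 7.30°.

Z = (0.00, 0.00) ✓; ZB at -50.60° ✓; |ZB| = 45.30 ✓; ∠ZBL = 80.40° ✓; |BL| = 30.60 ✓; ∠(BL, LG) = 97.30° ✗; |LG| = 12.80 ✓.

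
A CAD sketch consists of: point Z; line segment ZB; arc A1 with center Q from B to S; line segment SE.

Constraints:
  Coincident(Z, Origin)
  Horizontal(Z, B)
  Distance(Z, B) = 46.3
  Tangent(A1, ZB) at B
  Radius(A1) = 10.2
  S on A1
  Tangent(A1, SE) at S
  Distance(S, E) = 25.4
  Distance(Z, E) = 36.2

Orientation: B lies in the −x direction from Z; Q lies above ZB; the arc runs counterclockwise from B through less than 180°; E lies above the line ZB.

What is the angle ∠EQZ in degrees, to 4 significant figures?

49.47°

Checks: |QS| = 10.20 ✓; ∠(QS, SE) = 90.00° ✓; |SE| = 25.40 ✓; |ZE| = 36.20 ✓.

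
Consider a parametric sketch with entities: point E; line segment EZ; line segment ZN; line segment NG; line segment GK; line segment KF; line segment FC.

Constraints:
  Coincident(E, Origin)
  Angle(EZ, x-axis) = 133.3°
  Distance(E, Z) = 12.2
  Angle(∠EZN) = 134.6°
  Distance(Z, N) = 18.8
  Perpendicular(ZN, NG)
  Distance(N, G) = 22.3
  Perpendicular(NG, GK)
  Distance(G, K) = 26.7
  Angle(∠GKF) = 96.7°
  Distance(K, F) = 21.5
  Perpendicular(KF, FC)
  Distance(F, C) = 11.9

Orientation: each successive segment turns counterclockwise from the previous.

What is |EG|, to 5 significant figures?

30.565

∠EZN = 134.6° gives ZN at 178.70° from the x-axis; with |ZN| = 18.8, N = (-27.162, 9.3053). ZN ⟂ NG, so NG runs at -91.300°; with |NG| = 22.3, G = (-27.668, -12.989). Then |EG| = |G − E| = 30.565.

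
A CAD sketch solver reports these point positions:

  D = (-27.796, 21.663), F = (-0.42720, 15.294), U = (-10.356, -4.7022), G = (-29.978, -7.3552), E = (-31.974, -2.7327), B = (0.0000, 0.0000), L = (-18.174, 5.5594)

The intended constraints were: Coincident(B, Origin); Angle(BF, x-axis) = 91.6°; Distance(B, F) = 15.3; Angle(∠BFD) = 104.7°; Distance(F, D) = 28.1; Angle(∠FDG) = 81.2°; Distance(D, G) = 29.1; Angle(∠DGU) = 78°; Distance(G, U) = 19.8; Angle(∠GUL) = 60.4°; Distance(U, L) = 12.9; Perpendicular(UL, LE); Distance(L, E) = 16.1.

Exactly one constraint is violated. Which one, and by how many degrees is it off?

Perpendicular(UL, LE) — off by 6.30°.

B = (0.00, 0.00) ✓; BF at 91.60° ✓; |BF| = 15.30 ✓; ∠BFD = 104.7° ✓; |FD| = 28.10 ✓; ∠FDG = 81.20° ✓; |DG| = 29.10 ✓; ∠DGU = 78.00° ✓; |GU| = 19.80 ✓; ∠GUL = 60.40° ✓; |UL| = 12.90 ✓; ∠(UL, LE) = 83.70° ✗; |LE| = 16.10 ✓.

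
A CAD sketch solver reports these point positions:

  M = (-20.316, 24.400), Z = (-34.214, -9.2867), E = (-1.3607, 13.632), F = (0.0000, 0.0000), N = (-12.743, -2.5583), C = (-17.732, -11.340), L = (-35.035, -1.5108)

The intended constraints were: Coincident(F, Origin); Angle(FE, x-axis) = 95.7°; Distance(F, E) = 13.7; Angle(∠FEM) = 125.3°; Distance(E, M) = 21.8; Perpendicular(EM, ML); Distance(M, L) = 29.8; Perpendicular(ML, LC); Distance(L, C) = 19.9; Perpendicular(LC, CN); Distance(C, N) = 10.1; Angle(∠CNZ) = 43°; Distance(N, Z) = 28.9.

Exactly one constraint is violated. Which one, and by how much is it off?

Distance(N, Z) = 28.9 — off by 6.40.

F = (0.00, 0.00) ✓; FE at 95.70° ✓; |FE| = 13.70 ✓; ∠FEM = 125.3° ✓; |EM| = 21.80 ✓; ∠(EM, ML) = 90.00° ✓; |ML| = 29.80 ✓; ∠(ML, LC) = 90.00° ✓; |LC| = 19.90 ✓; ∠(LC, CN) = 90.00° ✓; |CN| = 10.10 ✓; ∠CNZ = 43.00° ✓; |NZ| = 22.50 ✗.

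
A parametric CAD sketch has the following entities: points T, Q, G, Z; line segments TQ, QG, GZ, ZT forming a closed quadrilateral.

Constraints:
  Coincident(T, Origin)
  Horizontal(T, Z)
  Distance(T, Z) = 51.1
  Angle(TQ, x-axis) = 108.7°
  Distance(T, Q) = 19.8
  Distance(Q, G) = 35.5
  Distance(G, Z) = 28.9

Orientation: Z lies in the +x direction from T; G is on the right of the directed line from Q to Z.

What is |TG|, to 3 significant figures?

22.4

T is at the origin; TZ is horizontal with |TZ| = 51.1 and Z in +x, so Z = (51.1, 0). TQ runs at 108.7° with |TQ| = 19.8, so Q = (-6.35, 18.8). G is determined by |QG| = 35.5 and |GZ| = 28.9 together: it lies at the intersection of circle(Q, 35.5) and circle(Z, 28.9). With |QZ| = 60.4, the foot of the radical line on QZ is 33.7 from Q and the perpendicular offset is √(35.5² − 33.7²) = 11.1. Taking the right-of-QZ solution: G = (22.3, -2.23).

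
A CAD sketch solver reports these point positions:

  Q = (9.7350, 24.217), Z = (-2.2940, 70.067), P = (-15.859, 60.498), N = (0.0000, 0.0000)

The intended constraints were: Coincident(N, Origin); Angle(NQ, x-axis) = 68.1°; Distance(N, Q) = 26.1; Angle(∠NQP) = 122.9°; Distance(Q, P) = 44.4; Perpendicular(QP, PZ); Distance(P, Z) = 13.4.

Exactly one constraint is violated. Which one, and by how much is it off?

Distance(P, Z) = 13.4 — off by 3.20.

N = (0.00, 0.00) ✓; NQ at 68.10° ✓; |NQ| = 26.10 ✓; ∠NQP = 122.9° ✓; |QP| = 44.40 ✓; ∠(QP, PZ) = 90.00° ✓; |PZ| = 16.60 ✗.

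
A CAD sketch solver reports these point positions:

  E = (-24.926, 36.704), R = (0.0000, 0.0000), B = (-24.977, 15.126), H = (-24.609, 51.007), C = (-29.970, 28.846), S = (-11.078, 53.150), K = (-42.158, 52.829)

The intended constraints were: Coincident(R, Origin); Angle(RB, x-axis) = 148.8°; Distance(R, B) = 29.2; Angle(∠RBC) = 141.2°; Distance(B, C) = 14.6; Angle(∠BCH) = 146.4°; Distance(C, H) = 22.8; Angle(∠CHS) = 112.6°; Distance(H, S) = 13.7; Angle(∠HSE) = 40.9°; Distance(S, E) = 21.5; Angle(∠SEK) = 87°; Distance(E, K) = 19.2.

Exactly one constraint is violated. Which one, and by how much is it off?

Distance(E, K) = 19.2 — off by 4.40.

R = (0.00, 0.00) ✓; RB at 148.8° ✓; |RB| = 29.20 ✓; ∠RBC = 141.2° ✓; |BC| = 14.60 ✓; ∠BCH = 146.4° ✓; |CH| = 22.80 ✓; ∠CHS = 112.6° ✓; |HS| = 13.70 ✓; ∠HSE = 40.90° ✓; |SE| = 21.50 ✓; ∠SEK = 87.00° ✓; |EK| = 23.60 ✗.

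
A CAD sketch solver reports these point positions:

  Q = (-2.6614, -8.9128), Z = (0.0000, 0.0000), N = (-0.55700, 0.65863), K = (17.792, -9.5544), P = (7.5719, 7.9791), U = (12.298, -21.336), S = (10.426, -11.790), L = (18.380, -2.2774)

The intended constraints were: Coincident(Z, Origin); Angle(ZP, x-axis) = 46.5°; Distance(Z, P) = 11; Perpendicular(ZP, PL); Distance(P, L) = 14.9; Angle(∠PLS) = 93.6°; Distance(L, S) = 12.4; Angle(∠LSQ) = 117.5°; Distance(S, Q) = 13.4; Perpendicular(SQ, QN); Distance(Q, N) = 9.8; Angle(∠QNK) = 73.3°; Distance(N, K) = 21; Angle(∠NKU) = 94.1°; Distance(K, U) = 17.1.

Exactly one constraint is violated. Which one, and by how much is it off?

Distance(K, U) = 17.1 — off by 4.10.

Z = (0.00, 0.00) ✓; ZP at 46.50° ✓; |ZP| = 11.00 ✓; ∠(ZP, PL) = 90.00° ✓; |PL| = 14.90 ✓; ∠PLS = 93.60° ✓; |LS| = 12.40 ✓; ∠LSQ = 117.5° ✓; |SQ| = 13.40 ✓; ∠(SQ, QN) = 90.00° ✓; |QN| = 9.800 ✓; ∠QNK = 73.30° ✓; |NK| = 21.00 ✓; ∠NKU = 94.10° ✓; |KU| = 13.00 ✗.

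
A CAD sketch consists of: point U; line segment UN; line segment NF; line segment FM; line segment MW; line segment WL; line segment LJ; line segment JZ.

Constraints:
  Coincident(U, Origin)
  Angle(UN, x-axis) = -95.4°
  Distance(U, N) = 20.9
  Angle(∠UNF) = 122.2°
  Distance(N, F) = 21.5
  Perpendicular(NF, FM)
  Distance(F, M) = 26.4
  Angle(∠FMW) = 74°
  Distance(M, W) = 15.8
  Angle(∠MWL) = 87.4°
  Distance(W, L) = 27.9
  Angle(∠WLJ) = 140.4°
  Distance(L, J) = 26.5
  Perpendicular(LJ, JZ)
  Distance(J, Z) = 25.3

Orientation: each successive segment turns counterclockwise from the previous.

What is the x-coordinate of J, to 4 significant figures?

16.73

U is at the origin; UN runs at -95.4° with length 20.9, so N = (-1.967, -20.81). ∠UNF = 122.2° gives NF at -37.60° from the x-axis; with |NF| = 21.5, F = (15.07, -33.93). NF is perpendicular to FM, so FM runs at 52.40°; with |FM| = 26.4, M = (31.18, -13.01). ∠FMW = 74.0° gives MW at 158.4° from the x-axis; with |MW| = 15.8, W = (16.48, -7.193). ∠MWL = 87.4° gives WL at -109.0° from the x-axis; with |WL| = 27.9, L = (7.401, -33.57). ∠WLJ = 140.4° gives LJ at -69.40° from the x-axis; with |LJ| = 26.5, J = (16.73, -58.38). So J.x = 16.73.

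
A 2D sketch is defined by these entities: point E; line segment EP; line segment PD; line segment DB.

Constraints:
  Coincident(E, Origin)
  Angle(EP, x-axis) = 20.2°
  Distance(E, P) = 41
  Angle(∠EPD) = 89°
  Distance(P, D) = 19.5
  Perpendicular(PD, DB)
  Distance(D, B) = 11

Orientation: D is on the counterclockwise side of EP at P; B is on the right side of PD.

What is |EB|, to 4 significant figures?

55.28

E is at the origin; EP runs at 20.2° with length 41.0, so P = 41.0·(cos 20.2°, sin 20.2°) = (38.48, 14.16). ∠EPD = 89.0°, so PD runs at 20.2° + (180° − 89.0°) = 111.2° from the x-axis; with |PD| = 19.5, D = P + 19.5·(cos 111.2°, sin 111.2°) = (31.43, 32.34). PD is perpendicular to DB; with |DB| = 11.0 on the right of PD, B = D + 11.0·(0.9323, 0.3616) = (41.68, 36.32). Then |EB| = |B − E| = 55.28.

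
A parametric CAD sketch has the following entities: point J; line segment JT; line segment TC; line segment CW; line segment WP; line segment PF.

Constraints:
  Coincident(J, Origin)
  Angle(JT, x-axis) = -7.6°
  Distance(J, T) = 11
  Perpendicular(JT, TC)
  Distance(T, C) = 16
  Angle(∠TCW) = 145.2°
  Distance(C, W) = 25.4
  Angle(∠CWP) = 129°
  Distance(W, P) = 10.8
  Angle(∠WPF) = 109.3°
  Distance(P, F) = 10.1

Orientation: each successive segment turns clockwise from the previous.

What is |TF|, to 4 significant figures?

40.79

J is at the origin; JT runs at -7.6° with length 11.0, so T = (10.90, -1.455). JT ⟂ TC, so TC runs at -97.60°; with |TC| = 16.0, C = (8.787, -17.31). ∠TCW = 145.2° gives CW at -132.4° from the x-axis; with |CW| = 25.4, W = (-8.340, -36.07). ∠CWP = 129.0° gives WP at 176.6° from the x-axis; with |WP| = 10.8, P = (-19.12, -35.43). ∠WPF = 109.3° gives PF at 105.9° from the x-axis; with |PF| = 10.1, F = (-21.89, -25.72). Then |TF| = |F − T| = 40.79.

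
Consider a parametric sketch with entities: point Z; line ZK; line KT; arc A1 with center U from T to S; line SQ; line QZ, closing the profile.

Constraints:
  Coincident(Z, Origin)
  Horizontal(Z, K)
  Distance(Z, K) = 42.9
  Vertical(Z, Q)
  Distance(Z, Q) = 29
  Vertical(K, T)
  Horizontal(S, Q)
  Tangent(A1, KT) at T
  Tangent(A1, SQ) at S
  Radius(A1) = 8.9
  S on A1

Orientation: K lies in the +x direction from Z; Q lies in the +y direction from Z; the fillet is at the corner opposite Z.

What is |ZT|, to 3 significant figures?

47.4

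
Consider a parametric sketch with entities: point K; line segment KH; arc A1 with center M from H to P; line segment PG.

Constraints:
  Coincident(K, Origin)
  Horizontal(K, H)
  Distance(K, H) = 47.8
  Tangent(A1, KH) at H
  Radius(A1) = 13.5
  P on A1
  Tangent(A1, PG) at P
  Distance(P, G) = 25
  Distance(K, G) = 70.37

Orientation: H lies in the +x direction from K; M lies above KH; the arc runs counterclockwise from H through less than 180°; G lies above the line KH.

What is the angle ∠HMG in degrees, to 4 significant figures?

159.3°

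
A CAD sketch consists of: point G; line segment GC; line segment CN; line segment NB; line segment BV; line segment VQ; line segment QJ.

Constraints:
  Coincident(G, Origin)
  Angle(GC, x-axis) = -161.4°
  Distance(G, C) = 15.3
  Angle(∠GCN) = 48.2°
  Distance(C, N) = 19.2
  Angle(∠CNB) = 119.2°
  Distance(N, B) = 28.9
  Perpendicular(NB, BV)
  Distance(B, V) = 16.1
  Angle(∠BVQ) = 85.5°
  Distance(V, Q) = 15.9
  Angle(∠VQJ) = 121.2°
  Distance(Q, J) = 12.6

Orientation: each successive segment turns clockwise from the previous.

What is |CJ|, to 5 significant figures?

21.307

G is at the origin; GC runs at -161.4° with length 15.3, so C = (-14.501, -4.8801). ∠GCN = 48.2° gives CN at 66.800° from the x-axis; with |CN| = 19.2, N = (-6.9372, 12.767). ∠CNB = 119.2° gives NB at 6.0000° from the x-axis; with |NB| = 28.9, B = (21.805, 15.788). NB is perpendicular to BV, so BV runs at -84.000°; with |BV| = 16.1, V = (23.487, -0.22361). ∠BVQ = 85.5° gives VQ at -178.50° from the x-axis; with |VQ| = 15.9, Q = (7.5929, -0.63982). ∠VQJ = 121.2° gives QJ at 122.70° from the x-axis; with |QJ| = 12.6, J = (0.78584, 9.9632). Then |CJ| = |J − C| = 21.307.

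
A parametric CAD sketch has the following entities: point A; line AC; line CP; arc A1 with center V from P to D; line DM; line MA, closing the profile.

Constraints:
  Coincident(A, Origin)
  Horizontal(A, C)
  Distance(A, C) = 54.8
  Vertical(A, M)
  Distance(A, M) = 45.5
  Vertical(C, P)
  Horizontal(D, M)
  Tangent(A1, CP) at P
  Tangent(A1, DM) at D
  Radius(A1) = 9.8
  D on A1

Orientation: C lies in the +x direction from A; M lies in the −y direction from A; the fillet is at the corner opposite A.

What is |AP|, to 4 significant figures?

65.40

The virtual corner opposite A is at (54.80, -45.50). Since A1 is tangent to CP there, VP ⟂ CP and A1 meets DM tangentially, so VD is at right angles to DM, with radius 9.8, so the center V sits 9.8 in from both sides at V = (45.00, -35.70). That places the tangent points at P = (54.80, -35.70) on CP and D = (45.00, -45.50) on DM. Then |AP| = |P − A| = 65.40.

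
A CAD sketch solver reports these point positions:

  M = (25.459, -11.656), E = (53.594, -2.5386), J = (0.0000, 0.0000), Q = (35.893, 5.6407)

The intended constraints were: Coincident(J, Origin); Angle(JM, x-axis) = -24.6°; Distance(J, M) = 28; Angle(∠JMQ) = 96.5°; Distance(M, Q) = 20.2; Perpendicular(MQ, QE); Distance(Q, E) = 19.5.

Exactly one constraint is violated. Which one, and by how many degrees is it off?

Perpendicular(MQ, QE) — off by 6.30°.

J = (0.00, 0.00) ✓; JM at -24.60° ✓; |JM| = 28.00 ✓; ∠JMQ = 96.50° ✓; |MQ| = 20.20 ✓; ∠(MQ, QE) = 83.70° ✗; |QE| = 19.50 ✓.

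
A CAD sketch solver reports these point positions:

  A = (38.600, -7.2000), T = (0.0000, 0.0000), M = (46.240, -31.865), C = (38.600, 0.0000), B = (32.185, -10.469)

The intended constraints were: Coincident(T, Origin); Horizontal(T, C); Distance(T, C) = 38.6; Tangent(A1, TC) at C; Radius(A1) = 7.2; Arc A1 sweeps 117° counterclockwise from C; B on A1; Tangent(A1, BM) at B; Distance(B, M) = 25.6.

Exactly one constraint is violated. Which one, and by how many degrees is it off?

Tangent(A1, BM) at B — off by 6.30°.

T = (0.00, 0.00) ✓; T.y = 0.00, C.y = 0.00 ✓; |TC| = 38.60 ✓; ∠(AC, CT) = 90.00° ✓; |AC| = 7.200 ✓; bearing(A→B) − bearing(A→C) = 117.0° ✓; |AB| = 7.200 ✓; ∠(AB, BM) = 83.70° ✗; |BM| = 25.60 ✓.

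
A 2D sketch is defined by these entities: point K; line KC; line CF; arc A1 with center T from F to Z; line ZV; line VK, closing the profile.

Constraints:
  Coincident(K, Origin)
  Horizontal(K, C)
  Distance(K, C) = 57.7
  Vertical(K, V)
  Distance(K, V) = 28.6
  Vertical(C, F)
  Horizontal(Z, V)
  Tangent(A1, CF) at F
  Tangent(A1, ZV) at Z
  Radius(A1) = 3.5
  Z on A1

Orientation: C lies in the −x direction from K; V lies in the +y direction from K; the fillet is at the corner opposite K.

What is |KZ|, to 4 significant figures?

61.28

The virtual corner opposite K is at (-57.70, 28.60). The tangent condition forces TF to be normal to CF and since A1 is tangent to ZV there, TZ ⟂ ZV, with radius 3.5, so the center T sits 3.5 in from both sides at T = (-54.20, 25.10). That places the tangent points at F = (-57.70, 25.10) on CF and Z = (-54.20, 28.60) on ZV. Then |KZ| = |Z − K| = 61.28.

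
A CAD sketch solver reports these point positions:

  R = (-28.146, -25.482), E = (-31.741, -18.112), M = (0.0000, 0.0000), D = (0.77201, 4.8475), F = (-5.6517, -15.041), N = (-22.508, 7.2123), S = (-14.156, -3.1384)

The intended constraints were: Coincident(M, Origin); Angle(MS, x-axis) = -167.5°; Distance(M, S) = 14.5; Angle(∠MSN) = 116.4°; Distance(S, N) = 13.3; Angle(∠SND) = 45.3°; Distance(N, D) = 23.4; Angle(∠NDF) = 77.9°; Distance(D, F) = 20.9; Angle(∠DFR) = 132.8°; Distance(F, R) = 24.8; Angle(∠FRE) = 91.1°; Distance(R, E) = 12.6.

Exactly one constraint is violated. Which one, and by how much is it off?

Distance(R, E) = 12.6 — off by 4.40.

M = (0.00, 0.00) ✓; MS at -167.5° ✓; |MS| = 14.50 ✓; ∠MSN = 116.4° ✓; |SN| = 13.30 ✓; ∠SND = 45.30° ✓; |ND| = 23.40 ✓; ∠NDF = 77.90° ✓; |DF| = 20.90 ✓; ∠DFR = 132.8° ✓; |FR| = 24.80 ✓; ∠FRE = 91.10° ✓; |RE| = 8.200 ✗.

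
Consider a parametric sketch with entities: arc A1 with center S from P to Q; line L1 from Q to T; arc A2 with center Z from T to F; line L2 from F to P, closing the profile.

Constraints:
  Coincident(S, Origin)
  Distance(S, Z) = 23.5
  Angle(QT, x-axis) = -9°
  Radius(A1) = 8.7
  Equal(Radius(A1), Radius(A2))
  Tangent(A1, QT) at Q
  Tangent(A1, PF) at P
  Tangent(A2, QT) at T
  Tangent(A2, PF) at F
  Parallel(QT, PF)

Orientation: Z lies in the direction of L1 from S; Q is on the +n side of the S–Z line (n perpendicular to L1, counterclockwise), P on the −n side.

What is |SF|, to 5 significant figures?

25.059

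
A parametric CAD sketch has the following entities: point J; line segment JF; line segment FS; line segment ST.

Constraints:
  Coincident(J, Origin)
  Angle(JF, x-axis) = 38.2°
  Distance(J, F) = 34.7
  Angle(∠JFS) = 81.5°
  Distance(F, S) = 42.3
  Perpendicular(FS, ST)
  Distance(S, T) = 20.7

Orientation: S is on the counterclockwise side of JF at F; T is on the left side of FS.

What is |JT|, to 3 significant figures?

39.6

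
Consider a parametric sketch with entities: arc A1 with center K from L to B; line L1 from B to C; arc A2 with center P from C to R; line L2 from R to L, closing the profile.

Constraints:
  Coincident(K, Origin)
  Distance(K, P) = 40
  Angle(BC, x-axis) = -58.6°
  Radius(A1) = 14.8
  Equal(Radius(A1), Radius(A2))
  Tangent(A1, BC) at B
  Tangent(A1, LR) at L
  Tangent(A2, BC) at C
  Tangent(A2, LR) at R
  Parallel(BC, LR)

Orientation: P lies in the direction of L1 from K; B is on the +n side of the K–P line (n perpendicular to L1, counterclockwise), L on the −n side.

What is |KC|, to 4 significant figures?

42.65

The slot axis is L1's direction at -58.6°, so u = (cos -58.6°, sin -58.6°) = (0.5210, -0.8536) and n = (−sin -58.6°, cos -58.6°) = (0.8536, 0.5210). K is at the origin and P lies 40.0 along u from K, so P = 40.0·u = (20.84, -34.14). Tangency of A1 to both parallel lines with radius 14.8 puts B and L at K ± 14.8·n: B = (12.63, 7.711), L = (-12.63, -7.711). Equal radii place C and R the same way about P: C = P + 14.8·n = (33.47, -26.43), R = P − 14.8·n = (8.208, -41.85). Then |KC| = |C − K| = 42.65.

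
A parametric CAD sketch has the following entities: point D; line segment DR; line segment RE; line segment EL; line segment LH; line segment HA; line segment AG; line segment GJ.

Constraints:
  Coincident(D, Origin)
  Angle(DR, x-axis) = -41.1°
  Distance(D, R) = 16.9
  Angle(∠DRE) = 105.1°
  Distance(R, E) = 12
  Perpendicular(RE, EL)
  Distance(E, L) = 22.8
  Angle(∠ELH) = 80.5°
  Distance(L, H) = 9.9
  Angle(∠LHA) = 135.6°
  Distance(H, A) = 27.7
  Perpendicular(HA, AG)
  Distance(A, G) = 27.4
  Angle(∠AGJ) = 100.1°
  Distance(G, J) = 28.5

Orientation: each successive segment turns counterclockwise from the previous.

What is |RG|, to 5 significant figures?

19.137

D is at the origin; DR runs at -41.1° with length 16.9, so R = (12.735, -11.110). ∠DRE = 105.1° gives RE at 33.800° from the x-axis; with |RE| = 12.0, E = (22.707, -4.4341). RE ⟂ EL, so EL runs at 123.80°; with |EL| = 22.8, L = (10.023, 14.512). ∠ELH = 80.5° gives LH at -136.70° from the x-axis; with |LH| = 9.9, H = (2.8185, 7.7227). ∠LHA = 135.6° gives HA at -92.300° from the x-axis; with |HA| = 27.7, A = (1.7069, -19.955). HA ⟂ AG, so AG runs at -2.3000°; with |AG| = 27.4, G = (29.085, -21.055). Then |RG| = |G − R| = 19.137.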